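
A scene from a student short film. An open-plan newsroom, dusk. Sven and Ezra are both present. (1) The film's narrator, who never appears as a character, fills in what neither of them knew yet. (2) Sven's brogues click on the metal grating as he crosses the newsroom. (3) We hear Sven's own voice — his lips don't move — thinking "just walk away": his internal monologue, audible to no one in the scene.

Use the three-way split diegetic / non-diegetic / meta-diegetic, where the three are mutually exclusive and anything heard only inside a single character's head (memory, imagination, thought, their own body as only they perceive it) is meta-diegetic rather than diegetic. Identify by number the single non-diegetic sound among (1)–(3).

(1) is non-diegetic: the narrator exists outside the story world, addressing only the audience.
(2) Sven's footsteps are produced in the story world → diegetic.
(3) it's Sven's unspoken thought, heard only by the audience via his subjectivity → meta-diegetic.
Only (1) is non-diegetic.

1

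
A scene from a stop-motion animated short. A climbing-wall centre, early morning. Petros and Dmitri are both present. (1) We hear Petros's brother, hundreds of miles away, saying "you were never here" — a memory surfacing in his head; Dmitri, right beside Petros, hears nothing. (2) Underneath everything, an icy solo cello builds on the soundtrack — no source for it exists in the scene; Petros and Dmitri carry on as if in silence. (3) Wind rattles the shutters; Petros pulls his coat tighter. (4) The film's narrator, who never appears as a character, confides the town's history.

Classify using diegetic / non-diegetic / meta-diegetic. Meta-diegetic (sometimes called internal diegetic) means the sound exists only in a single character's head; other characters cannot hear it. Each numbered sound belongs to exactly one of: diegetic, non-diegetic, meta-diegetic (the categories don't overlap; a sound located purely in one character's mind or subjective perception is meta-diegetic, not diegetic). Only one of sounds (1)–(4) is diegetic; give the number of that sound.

(1) is meta-diegetic: it's Petros's recollection rendered as sound; the other character can't hear it.
Sound (2): it has no source in the story world and no character can hear it — it's underscore, so non-diegetic.
Sound (3): wind is part of the location's real environment, so diegetic.
(4) commentary laid over the scene from outside the fiction → non-diegetic.
Only (3) is diegetic.

3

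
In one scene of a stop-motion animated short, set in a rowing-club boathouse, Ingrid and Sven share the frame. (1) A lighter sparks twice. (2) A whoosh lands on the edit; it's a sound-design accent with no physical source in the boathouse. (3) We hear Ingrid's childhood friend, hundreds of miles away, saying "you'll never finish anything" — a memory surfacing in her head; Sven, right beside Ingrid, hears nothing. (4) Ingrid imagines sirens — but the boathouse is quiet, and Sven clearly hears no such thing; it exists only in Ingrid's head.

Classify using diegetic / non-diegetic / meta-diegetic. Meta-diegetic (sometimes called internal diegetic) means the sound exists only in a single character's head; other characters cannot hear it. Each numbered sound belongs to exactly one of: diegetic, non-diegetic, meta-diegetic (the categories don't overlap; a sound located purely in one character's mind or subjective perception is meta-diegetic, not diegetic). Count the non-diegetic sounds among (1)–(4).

1

(1) a lighter is a real object/event in the scene's world → diegetic.
(2) is non-diegetic: it's a sound-design accent with no in-world source; no one in the scene can hear it.
(3) the voice is a memory playing only inside Ingrid's mind; Sven can't hear it → meta-diegetic.
(4) subjective to Ingrid: the boathouse is silent and Sven hears nothing → meta-diegetic.
Non-diegetic: (2) — that's 1.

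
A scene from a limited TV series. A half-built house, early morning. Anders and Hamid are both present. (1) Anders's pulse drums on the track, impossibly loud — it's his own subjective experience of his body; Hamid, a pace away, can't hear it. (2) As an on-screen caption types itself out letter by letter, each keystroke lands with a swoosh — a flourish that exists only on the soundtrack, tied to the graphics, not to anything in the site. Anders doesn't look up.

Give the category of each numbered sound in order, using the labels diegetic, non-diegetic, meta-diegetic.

meta-diegetic, non-diegetic

(1) is meta-diegetic: point-of-audition from inside Anders's body; not a sound in the room.
(2) sound married to a title/caption — outside the diegesis by definition → non-diegetic.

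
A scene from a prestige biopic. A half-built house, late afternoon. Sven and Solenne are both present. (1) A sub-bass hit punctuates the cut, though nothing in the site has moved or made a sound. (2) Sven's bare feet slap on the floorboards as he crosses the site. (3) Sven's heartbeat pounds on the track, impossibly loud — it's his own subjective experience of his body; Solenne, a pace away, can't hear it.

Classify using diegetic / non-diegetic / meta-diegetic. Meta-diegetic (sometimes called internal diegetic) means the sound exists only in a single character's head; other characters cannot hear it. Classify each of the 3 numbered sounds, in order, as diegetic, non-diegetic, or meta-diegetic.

(1) is non-diegetic: an editorial stinger — it belongs to the cut, not the story world.
(2) is diegetic: a character's body making contact with the set — an in-world sound.
(3) a subjective body sound — Sven's private perception, inaudible to Solenne → meta-diegetic.

non-diegetic, diegetic, meta-diegetic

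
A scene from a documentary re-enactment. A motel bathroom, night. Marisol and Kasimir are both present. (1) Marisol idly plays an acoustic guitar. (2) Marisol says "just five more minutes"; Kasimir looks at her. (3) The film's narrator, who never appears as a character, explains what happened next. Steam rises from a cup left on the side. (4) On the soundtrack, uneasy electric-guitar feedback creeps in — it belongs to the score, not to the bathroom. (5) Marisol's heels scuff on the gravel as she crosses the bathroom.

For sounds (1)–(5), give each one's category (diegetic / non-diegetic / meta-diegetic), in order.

diegetic, diegetic, non-diegetic, non-diegetic, diegetic

(1) Marisol is producing the music live, in the story world → diegetic.
(2) on-screen dialogue — Marisol speaks and Kasimir is there to hear → diegetic.
(3) is non-diegetic: external voice-over — not a character, not heard by anyone in the scene.
Sound (4): nothing in the bathroom produces it and the characters don't hear it — pure soundtrack, so non-diegetic.
(5) Marisol's footsteps are produced in the story world → diegetic.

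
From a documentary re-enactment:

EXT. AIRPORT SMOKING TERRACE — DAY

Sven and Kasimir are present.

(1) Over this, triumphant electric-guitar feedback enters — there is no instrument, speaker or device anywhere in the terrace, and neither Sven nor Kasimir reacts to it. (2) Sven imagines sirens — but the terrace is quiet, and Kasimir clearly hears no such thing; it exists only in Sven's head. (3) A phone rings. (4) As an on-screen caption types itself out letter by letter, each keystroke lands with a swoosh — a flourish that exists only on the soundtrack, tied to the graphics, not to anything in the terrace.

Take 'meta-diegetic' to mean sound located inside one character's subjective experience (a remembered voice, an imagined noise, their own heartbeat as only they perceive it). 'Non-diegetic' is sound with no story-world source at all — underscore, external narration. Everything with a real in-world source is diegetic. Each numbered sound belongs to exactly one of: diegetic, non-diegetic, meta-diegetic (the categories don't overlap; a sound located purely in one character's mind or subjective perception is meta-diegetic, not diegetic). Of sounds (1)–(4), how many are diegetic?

(1) is non-diegetic: it has no source in the story world and no character can hear it — it's underscore.
(2) the sound is imagined by Sven; nothing in the story world is producing it and Kasimir can't hear it → meta-diegetic.
(3) the sound comes from a phone physically present in the location → diegetic.
(4) is non-diegetic: it accompanies on-screen graphics, not anything inside the story world.
So 1 of the 4 is diegetic: (3).

1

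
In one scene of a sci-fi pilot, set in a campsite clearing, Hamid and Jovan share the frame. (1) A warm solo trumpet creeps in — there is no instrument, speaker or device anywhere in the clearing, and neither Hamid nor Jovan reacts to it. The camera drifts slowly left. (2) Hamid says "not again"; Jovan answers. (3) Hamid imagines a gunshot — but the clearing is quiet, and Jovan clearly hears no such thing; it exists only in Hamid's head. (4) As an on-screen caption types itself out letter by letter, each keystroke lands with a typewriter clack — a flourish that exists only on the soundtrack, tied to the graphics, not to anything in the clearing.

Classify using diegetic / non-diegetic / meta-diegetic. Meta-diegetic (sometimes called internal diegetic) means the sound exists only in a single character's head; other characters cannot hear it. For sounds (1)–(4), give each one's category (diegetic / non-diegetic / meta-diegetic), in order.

Sound (1): it has no source in the story world and no character can hear it — it's underscore, so non-diegetic.
(2) on-screen dialogue — Hamid speaks and Jovan is there to hear → diegetic.
Sound (3): Hamid alone 'hears' it — an imagined sound, not present in the space, so meta-diegetic.
(4) is non-diegetic: sound married to a title/caption — outside the diegesis by definition.

non-diegetic, diegetic, meta-diegetic, non-diegetic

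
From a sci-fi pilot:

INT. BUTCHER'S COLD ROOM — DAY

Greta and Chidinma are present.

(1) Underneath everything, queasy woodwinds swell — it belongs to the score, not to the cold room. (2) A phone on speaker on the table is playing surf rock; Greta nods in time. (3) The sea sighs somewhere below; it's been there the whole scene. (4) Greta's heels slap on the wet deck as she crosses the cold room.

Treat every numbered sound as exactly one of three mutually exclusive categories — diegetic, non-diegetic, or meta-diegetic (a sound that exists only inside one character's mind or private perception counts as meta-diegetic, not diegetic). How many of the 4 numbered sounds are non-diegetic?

(1) score with no on-screen or off-screen source; it exists for the audience alone → non-diegetic.
(2) is diegetic: source music from a phone on speaker, which exists in the story world.
(3) is diegetic: the sea is part of the location's real environment.
(4) is diegetic: a character's body making contact with the set — an in-world sound.
So 1 of the 4 is non-diegetic: (1).

1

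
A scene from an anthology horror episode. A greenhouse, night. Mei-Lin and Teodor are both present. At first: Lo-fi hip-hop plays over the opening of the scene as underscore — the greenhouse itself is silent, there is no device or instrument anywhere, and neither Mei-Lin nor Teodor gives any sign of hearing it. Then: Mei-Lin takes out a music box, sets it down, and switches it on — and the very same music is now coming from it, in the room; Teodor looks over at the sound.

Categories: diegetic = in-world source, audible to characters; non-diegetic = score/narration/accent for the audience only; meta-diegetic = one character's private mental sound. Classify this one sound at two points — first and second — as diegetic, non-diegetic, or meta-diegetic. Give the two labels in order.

First: no in-world source exists and no character can hear it — underscore → non-diegetic.
Second: a music box is now a real source in the story world and the characters hear it → diegetic.

non-diegetic, diegetic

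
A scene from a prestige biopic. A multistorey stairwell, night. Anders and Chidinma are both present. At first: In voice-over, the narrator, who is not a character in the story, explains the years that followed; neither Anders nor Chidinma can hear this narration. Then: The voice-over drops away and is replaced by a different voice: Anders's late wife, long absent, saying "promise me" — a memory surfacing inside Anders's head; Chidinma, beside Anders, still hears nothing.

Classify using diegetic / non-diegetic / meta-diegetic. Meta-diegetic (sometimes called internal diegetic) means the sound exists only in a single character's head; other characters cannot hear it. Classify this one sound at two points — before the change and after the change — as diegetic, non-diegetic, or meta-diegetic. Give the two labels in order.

non-diegetic, meta-diegetic

Before the change: the external narrator addresses only the audience — outside the story world → non-diegetic.
After the change: the replacement voice is a memory inside Anders's mind specifically → meta-diegetic.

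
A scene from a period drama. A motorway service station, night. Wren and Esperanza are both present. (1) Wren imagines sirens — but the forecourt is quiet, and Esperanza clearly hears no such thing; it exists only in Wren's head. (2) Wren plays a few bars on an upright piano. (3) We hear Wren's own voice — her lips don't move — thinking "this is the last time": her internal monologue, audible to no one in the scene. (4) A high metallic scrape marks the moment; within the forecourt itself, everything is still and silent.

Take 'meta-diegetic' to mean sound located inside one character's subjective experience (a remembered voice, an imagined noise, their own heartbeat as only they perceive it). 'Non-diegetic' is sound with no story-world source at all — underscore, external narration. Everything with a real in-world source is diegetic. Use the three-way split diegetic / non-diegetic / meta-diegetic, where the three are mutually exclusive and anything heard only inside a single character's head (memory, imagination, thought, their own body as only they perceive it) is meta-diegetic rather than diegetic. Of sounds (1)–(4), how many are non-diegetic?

1

Sound (1): subjective to Wren: the forecourt is silent and Esperanza hears nothing, so meta-diegetic.
Sound (2): a character is playing an upright piano on screen, so diegetic.
Sound (3): Wren's thought-voice: a private mental sound no other character can hear, so meta-diegetic.
(4) is non-diegetic: it's a sound-design accent with no in-world source; no one in the scene can hear it.
So 1 of the 4 is non-diegetic: (4).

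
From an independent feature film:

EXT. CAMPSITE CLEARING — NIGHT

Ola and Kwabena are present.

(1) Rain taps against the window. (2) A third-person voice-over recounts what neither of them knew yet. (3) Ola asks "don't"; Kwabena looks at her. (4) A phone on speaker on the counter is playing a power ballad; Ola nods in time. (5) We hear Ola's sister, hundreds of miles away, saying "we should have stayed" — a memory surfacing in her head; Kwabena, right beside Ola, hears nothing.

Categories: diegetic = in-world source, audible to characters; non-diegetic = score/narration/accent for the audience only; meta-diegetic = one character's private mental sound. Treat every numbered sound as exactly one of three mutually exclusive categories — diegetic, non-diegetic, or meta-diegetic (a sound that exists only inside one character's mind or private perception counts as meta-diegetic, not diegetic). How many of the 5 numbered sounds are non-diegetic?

1

(1) rain is part of the location's real environment → diegetic.
Sound (2): external voice-over — not a character, not heard by anyone in the scene, so non-diegetic.
(3) Ola is a character speaking aloud in the scene → diegetic.
(4) is diegetic: the music comes from an on-screen device that Ola responds to.
(5) a remembered line, private to Ola — not present in the room, not audible to Kwabena → meta-diegetic.
So 1 of the 5 is non-diegetic: (2).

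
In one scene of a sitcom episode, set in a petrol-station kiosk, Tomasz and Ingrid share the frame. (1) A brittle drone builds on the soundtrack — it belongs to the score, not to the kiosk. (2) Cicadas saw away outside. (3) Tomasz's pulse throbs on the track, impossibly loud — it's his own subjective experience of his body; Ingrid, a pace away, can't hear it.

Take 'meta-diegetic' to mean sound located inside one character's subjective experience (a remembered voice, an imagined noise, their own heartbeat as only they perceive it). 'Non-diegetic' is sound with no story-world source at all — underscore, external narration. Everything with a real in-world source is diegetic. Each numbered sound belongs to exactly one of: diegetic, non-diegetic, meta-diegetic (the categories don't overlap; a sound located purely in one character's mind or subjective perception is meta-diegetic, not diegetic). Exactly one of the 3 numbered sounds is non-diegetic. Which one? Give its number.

(1) nothing in the kiosk produces it and the characters don't hear it — pure soundtrack → non-diegetic.
Sound (2): ambient/room sound belonging to the story's physical space, so diegetic.
(3) is meta-diegetic: point-of-audition from inside Tomasz's body; not a sound in the room.
Only (1) is non-diegetic.

1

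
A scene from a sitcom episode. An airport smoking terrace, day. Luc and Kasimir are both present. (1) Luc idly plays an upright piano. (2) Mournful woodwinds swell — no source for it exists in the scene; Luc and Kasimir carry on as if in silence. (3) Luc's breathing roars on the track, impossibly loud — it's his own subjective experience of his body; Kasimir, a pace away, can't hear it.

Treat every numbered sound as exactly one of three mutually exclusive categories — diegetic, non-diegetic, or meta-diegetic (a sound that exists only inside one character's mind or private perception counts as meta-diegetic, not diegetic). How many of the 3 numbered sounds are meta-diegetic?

1

(1) the instrument and the performer are both in the scene → diegetic.
(2) nothing in the terrace produces it and the characters don't hear it — pure soundtrack → non-diegetic.
Sound (3): it's Luc's internal bodily sensation rendered as sound; only Luc 'hears' it, so meta-diegetic.
So 1 of the 3 is meta-diegetic: (3).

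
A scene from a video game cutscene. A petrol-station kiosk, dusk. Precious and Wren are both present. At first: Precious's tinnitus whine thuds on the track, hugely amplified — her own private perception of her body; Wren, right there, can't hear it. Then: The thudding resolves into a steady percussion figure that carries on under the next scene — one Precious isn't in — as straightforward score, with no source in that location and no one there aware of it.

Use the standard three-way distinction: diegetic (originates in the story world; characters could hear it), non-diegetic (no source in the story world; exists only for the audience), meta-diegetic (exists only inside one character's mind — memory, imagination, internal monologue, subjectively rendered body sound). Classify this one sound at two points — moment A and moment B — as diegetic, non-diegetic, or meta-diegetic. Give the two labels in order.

meta-diegetic, non-diegetic

Moment A: it's Precious's subjective body sound, inaudible to Wren → meta-diegetic.
Moment B: detached from Precious and playing as sourceless score over a scene she isn't in — for the audience only → non-diegetic.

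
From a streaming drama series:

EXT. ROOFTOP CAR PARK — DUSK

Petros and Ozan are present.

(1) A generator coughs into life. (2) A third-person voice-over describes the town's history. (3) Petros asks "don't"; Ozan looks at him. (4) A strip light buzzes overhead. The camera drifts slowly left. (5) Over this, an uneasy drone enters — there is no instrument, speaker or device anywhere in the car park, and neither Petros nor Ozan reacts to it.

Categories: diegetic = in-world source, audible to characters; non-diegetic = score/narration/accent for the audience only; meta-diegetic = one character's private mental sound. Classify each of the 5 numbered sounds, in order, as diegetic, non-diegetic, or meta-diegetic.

Sound (1): a generator is a real object/event in the scene's world, so diegetic.
(2) is non-diegetic: commentary laid over the scene from outside the fiction.
(3) Petros is a character speaking aloud in the scene → diegetic.
Sound (4): a strip light is part of the location's real environment, so diegetic.
(5) score with no on-screen or off-screen source; it exists for the audience alone → non-diegetic.

diegetic, non-diegetic, diegetic, diegetic, non-diegetic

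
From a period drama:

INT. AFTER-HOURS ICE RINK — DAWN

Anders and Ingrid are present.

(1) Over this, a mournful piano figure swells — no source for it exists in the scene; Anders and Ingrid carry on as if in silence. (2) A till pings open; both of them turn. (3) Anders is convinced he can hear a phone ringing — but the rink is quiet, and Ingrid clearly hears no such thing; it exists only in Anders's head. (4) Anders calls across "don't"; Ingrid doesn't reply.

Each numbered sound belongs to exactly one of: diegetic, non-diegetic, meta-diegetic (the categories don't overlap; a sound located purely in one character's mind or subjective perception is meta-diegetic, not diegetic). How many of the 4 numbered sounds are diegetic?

(1) is non-diegetic: nothing in the rink produces it and the characters don't hear it — pure soundtrack.
(2) the sound comes from a till physically present in the location → diegetic.
Sound (3): the sound is imagined by Anders; nothing in the story world is producing it and Ingrid can't hear it, so meta-diegetic.
(4) on-screen dialogue — Anders speaks and Ingrid is there to hear → diegetic.
Diegetic: (2), (4) — that's 2.

2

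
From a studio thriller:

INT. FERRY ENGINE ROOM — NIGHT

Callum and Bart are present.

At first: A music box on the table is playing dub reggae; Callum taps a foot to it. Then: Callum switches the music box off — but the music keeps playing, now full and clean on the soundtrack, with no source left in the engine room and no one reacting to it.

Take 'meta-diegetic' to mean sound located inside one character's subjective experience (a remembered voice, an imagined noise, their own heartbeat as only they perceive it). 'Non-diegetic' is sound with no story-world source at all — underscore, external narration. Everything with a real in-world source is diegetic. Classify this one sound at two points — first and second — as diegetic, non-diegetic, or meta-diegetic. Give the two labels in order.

diegetic, non-diegetic

First: a music box is a real in-scene source and Callum reacts to it → diegetic.
Second: there is no longer any in-world source and no one can hear it — it has become underscore → non-diegetic.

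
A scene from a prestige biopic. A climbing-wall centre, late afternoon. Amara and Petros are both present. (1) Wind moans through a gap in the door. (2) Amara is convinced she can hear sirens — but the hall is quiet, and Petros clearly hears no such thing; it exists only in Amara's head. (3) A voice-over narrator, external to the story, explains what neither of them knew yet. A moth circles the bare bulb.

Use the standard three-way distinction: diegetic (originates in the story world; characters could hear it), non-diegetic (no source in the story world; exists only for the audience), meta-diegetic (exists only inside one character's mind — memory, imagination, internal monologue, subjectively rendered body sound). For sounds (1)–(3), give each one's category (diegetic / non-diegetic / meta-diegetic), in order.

diegetic, meta-diegetic, non-diegetic

(1) is diegetic: wind is part of the location's real environment.
(2) is meta-diegetic: Amara alone 'hears' it — an imagined sound, not present in the space.
(3) the narrator exists outside the story world, addressing only the audience → non-diegetic.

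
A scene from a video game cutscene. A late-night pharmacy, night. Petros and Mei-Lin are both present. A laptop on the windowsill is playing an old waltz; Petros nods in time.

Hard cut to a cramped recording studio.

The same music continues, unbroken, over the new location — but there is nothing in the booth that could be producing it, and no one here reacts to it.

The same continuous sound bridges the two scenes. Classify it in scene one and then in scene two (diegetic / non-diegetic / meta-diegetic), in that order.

diegetic, non-diegetic

Scene one: a laptop is an on-screen source and Petros reacts to it → diegetic.
Scene two: there is no source in the booth and no one hears it — it's now underscore → non-diegetic.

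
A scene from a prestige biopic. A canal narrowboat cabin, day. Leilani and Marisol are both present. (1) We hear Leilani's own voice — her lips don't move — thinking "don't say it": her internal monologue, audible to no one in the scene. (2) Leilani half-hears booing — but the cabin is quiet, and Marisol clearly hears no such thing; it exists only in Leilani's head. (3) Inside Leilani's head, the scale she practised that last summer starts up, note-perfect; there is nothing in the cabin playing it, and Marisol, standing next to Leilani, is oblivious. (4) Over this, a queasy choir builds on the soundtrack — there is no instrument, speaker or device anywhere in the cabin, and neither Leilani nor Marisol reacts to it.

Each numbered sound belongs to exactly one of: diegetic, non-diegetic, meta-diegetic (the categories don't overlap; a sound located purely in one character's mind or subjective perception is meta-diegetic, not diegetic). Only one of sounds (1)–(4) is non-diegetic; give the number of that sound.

(1) is meta-diegetic: Leilani's thought-voice: a private mental sound no other character can hear.
Sound (2): the sound is imagined by Leilani; nothing in the story world is producing it and Marisol can't hear it, so meta-diegetic.
Sound (3): it lives in Leilani's subjectivity, not in the cabin, so meta-diegetic.
Sound (4): it has no source in the story world and no character can hear it — it's underscore, so non-diegetic.
Only (4) is non-diegetic.

4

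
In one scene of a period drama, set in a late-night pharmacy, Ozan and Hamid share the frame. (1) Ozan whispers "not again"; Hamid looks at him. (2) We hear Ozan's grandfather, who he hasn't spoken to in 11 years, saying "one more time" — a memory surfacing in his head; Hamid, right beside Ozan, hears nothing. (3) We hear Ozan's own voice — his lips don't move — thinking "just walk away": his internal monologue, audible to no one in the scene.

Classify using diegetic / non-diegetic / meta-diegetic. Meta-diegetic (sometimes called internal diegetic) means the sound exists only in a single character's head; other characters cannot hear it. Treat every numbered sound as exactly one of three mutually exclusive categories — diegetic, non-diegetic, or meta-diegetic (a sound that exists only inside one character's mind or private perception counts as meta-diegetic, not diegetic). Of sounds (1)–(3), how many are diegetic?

Sound (1): Ozan is a character speaking aloud in the scene, so diegetic.
(2) a remembered line, private to Ozan — not present in the room, not audible to Hamid → meta-diegetic.
Sound (3): it's Ozan's unspoken thought, heard only by the audience via his subjectivity, so meta-diegetic.
Diegetic: (1) — that's 1.

1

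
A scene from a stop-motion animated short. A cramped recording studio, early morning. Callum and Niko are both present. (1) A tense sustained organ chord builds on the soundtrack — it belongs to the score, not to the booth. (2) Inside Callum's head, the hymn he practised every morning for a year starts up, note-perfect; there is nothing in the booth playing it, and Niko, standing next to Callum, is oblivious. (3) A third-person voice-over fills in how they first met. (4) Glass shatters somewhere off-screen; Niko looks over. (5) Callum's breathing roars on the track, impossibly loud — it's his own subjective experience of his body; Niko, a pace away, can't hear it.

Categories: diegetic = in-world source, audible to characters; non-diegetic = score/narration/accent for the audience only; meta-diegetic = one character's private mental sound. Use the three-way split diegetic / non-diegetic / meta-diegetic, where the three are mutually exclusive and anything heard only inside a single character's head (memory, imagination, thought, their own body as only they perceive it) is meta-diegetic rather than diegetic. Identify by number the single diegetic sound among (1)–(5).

(1) nothing in the booth produces it and the characters don't hear it — pure soundtrack → non-diegetic.
(2) the music is a memory playing inside Callum's mind alone; no real-world source, Niko can't hear it → meta-diegetic.
(3) commentary laid over the scene from outside the fiction → non-diegetic.
(4) is diegetic: glass is a real object/event in the scene's world.
(5) point-of-audition from inside Callum's body; not a sound in the room → meta-diegetic.
Only (4) is diegetic.

4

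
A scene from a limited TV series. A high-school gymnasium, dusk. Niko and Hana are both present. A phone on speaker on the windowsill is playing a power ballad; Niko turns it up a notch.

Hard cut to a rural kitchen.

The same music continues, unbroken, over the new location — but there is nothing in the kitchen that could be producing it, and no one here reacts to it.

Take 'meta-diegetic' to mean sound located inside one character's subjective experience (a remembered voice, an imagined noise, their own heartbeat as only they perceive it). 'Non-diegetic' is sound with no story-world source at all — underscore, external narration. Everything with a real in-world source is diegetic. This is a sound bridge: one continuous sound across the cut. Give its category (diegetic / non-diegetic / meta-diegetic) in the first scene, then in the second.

Scene one: a phone on speaker is an on-screen source and Niko reacts to it → diegetic.
Scene two: there is no source in the kitchen and no one hears it — it's now underscore → non-diegetic.

diegetic, non-diegetic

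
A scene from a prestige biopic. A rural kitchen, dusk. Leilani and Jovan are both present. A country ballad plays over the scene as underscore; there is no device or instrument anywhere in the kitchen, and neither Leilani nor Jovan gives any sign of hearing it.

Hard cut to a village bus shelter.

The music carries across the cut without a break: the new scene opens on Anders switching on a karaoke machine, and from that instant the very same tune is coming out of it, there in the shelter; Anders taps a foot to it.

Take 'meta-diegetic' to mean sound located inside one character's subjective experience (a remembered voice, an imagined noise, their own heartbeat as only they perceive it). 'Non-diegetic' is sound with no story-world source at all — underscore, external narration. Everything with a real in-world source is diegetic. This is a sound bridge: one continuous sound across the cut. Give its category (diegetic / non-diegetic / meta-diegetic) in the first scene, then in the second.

Scene one: there's no in-world source anywhere and no character hears it — underscore for the audience only → non-diegetic.
Scene two: once Anders turns on a karaoke machine, the music has a real source in the story world and Anders reacts to it → diegetic.

non-diegetic, diegetic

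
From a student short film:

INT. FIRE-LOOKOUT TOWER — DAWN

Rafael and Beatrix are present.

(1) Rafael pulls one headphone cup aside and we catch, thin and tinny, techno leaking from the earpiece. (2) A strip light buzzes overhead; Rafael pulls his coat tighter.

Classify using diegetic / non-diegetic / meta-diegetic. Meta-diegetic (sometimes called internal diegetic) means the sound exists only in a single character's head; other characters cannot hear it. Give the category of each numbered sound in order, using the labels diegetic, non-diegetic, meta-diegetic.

diegetic, diegetic

(1) it's leaking from a physical pair of headphones in the scene → diegetic.
(2) a strip light is part of the location's real environment → diegetic.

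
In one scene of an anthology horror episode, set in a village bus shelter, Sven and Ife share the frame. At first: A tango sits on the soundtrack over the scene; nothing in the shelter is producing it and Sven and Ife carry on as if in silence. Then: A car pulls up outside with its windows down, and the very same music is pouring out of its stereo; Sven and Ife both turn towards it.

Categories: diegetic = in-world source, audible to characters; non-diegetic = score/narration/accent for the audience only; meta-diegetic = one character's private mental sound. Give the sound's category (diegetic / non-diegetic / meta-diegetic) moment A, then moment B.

Moment A: no in-world source exists and no character can hear it — underscore → non-diegetic.
Moment B: the car stereo is now a real source in the story world and the characters hear it → diegetic.

non-diegetic, diegetic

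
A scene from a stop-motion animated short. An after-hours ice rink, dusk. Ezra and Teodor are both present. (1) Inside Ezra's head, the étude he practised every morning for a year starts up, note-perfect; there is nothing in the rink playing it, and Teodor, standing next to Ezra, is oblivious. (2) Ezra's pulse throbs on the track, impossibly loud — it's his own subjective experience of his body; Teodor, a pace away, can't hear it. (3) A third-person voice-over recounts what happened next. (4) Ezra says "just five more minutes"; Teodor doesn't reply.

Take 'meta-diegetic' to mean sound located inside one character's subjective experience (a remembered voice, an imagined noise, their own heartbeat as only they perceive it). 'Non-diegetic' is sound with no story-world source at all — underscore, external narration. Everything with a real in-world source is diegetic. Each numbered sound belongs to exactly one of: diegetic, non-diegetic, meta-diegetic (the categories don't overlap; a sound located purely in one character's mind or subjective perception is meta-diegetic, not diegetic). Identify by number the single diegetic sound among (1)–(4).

4

(1) the music is a memory playing inside Ezra's mind alone; no real-world source, Teodor can't hear it → meta-diegetic.
(2) point-of-audition from inside Ezra's body; not a sound in the room → meta-diegetic.
(3) commentary laid over the scene from outside the fiction → non-diegetic.
(4) is diegetic: Ezra is a character speaking aloud in the scene.
Only (4) is diegetic.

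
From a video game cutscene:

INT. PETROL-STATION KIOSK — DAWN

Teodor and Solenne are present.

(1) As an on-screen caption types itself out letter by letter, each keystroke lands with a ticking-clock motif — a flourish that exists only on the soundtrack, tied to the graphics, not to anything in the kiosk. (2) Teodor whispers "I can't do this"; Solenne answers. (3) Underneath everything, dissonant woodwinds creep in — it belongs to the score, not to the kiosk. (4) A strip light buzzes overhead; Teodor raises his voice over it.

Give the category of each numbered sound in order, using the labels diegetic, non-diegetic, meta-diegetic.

Sound (1): it accompanies on-screen graphics, not anything inside the story world, so non-diegetic.
Sound (2): spoken by a character present in the story world, so diegetic.
(3) is non-diegetic: it has no source in the story world and no character can hear it — it's underscore.
(4) a strip light is part of the location's real environment → diegetic.

non-diegetic, diegetic, non-diegetic, diegetic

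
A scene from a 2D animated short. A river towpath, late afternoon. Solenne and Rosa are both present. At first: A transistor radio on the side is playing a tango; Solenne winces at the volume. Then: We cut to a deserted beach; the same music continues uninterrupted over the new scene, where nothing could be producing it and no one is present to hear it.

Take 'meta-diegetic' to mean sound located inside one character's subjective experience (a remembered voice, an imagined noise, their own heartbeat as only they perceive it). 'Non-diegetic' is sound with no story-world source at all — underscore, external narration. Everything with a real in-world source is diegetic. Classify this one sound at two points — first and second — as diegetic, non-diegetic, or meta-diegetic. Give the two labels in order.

First: a transistor radio is a real in-scene source and Solenne reacts to it → diegetic.
Second: there is no longer any in-world source and no one can hear it — it has become underscore → non-diegetic.

diegetic, non-diegetic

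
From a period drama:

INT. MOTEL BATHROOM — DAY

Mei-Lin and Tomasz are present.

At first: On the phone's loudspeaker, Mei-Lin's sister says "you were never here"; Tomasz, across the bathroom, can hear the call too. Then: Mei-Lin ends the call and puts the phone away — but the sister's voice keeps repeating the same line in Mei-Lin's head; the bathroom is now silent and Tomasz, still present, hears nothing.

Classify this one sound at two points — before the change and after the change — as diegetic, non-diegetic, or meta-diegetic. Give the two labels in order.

diegetic, meta-diegetic

Before the change: the loudspeaker is an in-world source; both Mei-Lin and Tomasz hear the call → diegetic.
After the change: with the phone off, the voice continues only as Mei-Lin's private mental replay — Tomasz can't hear it → meta-diegetic.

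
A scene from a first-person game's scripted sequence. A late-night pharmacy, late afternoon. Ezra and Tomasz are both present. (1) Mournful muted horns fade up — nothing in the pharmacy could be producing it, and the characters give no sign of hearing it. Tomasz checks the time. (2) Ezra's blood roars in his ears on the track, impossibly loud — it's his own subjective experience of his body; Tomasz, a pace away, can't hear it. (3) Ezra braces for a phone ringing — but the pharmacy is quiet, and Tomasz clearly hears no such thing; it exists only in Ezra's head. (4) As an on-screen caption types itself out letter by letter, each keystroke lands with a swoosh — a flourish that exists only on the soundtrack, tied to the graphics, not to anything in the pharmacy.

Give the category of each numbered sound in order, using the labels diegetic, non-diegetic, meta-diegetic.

non-diegetic, meta-diegetic, meta-diegetic, non-diegetic

(1) nothing in the pharmacy produces it and the characters don't hear it — pure soundtrack → non-diegetic.
Sound (2): it's Ezra's internal bodily sensation rendered as sound; only Ezra 'hears' it, so meta-diegetic.
(3) Ezra alone 'hears' it — an imagined sound, not present in the space → meta-diegetic.
Sound (4): it accompanies on-screen graphics, not anything inside the story world, so non-diegetic.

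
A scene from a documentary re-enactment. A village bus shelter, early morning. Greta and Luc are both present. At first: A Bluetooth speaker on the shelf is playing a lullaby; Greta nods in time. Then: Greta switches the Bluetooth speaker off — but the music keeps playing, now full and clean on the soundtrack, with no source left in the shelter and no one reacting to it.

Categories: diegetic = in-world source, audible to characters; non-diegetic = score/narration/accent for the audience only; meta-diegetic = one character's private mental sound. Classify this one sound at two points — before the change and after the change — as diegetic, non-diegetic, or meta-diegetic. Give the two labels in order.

Before the change: a Bluetooth speaker is a real in-scene source and Greta reacts to it → diegetic.
After the change: there is no longer any in-world source and no one can hear it — it has become underscore → non-diegetic.

diegetic, non-diegetic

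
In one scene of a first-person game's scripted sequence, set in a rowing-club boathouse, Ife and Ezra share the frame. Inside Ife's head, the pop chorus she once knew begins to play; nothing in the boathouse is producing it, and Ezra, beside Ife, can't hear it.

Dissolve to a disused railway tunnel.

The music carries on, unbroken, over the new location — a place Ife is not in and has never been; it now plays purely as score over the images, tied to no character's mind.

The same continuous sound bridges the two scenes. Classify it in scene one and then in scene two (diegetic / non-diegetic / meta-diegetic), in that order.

Scene one: the music exists only inside Ife's mind; Ezra can't hear it → meta-diegetic.
Scene two: it's detached from Ife entirely and plays over unrelated images with no in-world source — conventional underscore → non-diegetic.

meta-diegetic, non-diegetic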